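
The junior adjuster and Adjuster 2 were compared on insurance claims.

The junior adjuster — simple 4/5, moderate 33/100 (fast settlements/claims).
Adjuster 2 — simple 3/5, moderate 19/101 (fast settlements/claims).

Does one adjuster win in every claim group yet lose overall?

No

Simple: the junior adjuster 4/5 = 80.0%, Adjuster 2 3/5 = 60.0% → the junior adjuster
Moderate: the junior adjuster 33/100 = 33.0%, Adjuster 2 19/101 = 18.8% → the junior adjuster
Overall: the junior adjuster 37/105 = 35.2%, Adjuster 2 22/106 = 20.8% → the junior adjuster
The junior adjuster wins overall and in every claim group — no reversal.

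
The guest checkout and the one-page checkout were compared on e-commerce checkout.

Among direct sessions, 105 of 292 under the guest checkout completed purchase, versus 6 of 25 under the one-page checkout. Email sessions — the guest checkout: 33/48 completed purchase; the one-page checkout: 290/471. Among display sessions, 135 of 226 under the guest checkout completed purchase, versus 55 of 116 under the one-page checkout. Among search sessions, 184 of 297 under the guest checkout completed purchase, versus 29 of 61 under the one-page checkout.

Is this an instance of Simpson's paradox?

Direct: the guest checkout 105/292 = 36.0%, the one-page checkout 6/25 = 24.0% → the guest checkout
Email: the guest checkout 33/48 = 68.8%, the one-page checkout 290/471 = 61.6% → the guest checkout
Display: the guest checkout 135/226 = 59.7%, the one-page checkout 55/116 = 47.4% → the guest checkout
Search: the guest checkout 184/297 = 62.0%, the one-page checkout 29/61 = 47.5% → the guest checkout
Overall: the guest checkout 457/863 = 53.0%, the one-page checkout 380/673 = 56.5% → the one-page checkout
The guest checkout wins each traffic group but the one-page checkout wins overall — the comparison reverses. The guest checkout's sessions skew toward direct, which has a lower base rate.

Yes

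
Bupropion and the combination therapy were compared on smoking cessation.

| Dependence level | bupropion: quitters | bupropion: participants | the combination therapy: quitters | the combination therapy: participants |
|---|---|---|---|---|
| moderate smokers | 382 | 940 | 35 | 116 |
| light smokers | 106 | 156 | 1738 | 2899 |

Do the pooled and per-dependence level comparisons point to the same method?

Moderate smokers: bupropion 382/940 = 40.6%, the combination therapy 35/116 = 30.2% → bupropion
Light smokers: bupropion 106/156 = 67.9%, the combination therapy 1738/2899 = 60.0% → bupropion
Overall: bupropion 488/1096 = 44.5%, the combination therapy 1773/3015 = 58.8% → the combination therapy
Bupropion wins each dependence group but the combination therapy wins overall — the comparison reverses. Bupropion's participants skew toward moderate smokers, which has a lower base rate.

No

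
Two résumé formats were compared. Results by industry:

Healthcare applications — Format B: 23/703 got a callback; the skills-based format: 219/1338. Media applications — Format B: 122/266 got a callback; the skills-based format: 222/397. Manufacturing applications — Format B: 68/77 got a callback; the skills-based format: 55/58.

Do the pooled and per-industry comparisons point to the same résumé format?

Healthcare: Format B 23/703 = 3.3%, the skills-based format 219/1338 = 16.4% → the skills-based format
Media: Format B 122/266 = 45.9%, the skills-based format 222/397 = 55.9% → the skills-based format
Manufacturing: Format B 68/77 = 88.3%, the skills-based format 55/58 = 94.8% → the skills-based format
Overall: Format B 213/1046 = 20.4%, the skills-based format 496/1793 = 27.7% → the skills-based format
The skills-based format wins overall and in every industry group — no reversal.

Yes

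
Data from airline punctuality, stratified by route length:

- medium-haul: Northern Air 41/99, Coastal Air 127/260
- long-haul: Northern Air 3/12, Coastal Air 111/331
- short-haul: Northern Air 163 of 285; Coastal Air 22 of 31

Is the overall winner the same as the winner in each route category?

No

Medium-haul: Northern Air 41/99 = 41.4%, Coastal Air 127/260 = 48.8% → Coastal Air
Long-haul: Northern Air 3/12 = 25.0%, Coastal Air 111/331 = 33.5% → Coastal Air
Short-haul: Northern Air 163/285 = 57.2%, Coastal Air 22/31 = 71.0% → Coastal Air
Overall: Northern Air 207/396 = 52.3%, Coastal Air 260/622 = 41.8% → Northern Air
Coastal Air wins each route group but Northern Air wins overall — the comparison reverses. Coastal Air's flights skew toward long-haul, which has a lower base rate.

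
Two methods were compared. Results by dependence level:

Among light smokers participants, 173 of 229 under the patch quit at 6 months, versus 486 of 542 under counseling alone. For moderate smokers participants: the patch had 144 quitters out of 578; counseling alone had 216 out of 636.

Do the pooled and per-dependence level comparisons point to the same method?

Light smokers: the patch 173/229 = 75.5%, counseling alone 486/542 = 89.7% → counseling alone
Moderate smokers: the patch 144/578 = 24.9%, counseling alone 216/636 = 34.0% → counseling alone
Overall: the patch 317/807 = 39.3%, counseling alone 702/1178 = 59.6% → counseling alone
Counseling alone wins overall and in every dependence group — no reversal.

Yes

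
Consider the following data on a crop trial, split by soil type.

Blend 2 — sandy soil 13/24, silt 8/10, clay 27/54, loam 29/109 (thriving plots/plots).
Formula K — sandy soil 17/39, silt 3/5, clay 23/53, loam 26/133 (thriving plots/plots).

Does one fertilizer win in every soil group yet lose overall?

No

Sandy soil: Blend 2 13/24 = 54.2%, Formula K 17/39 = 43.6% → Blend 2
Silt: Blend 2 8/10 = 80.0%, Formula K 3/5 = 60.0% → Blend 2
Clay: Blend 2 27/54 = 50.0%, Formula K 23/53 = 43.4% → Blend 2
Loam: Blend 2 29/109 = 26.6%, Formula K 26/133 = 19.5% → Blend 2
Overall: Blend 2 77/197 = 39.1%, Formula K 69/230 = 30.0% → Blend 2
Blend 2 wins overall and in every soil group — no reversal.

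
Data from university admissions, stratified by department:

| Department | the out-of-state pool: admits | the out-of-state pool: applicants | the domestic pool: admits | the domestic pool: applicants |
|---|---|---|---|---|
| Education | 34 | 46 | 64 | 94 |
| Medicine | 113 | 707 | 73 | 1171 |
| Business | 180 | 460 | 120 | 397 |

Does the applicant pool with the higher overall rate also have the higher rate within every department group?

Education: the out-of-state pool 34/46 = 73.9%, the domestic pool 64/94 = 68.1% → the out-of-state pool
Medicine: the out-of-state pool 113/707 = 16.0%, the domestic pool 73/1171 = 6.2% → the out-of-state pool
Business: the out-of-state pool 180/460 = 39.1%, the domestic pool 120/397 = 30.2% → the out-of-state pool
Overall: the out-of-state pool 327/1213 = 27.0%, the domestic pool 257/1662 = 15.5% → the out-of-state pool
The out-of-state pool wins overall and in every department group — no reversal.

Yes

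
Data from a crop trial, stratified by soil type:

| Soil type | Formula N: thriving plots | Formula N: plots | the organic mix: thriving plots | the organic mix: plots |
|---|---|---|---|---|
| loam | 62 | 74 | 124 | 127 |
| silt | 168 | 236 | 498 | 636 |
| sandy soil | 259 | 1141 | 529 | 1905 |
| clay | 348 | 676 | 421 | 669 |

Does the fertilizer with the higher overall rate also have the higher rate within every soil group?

Loam: Formula N 62/74 = 83.8%, the organic mix 124/127 = 97.6% → the organic mix
Silt: Formula N 168/236 = 71.2%, the organic mix 498/636 = 78.3% → the organic mix
Sandy soil: Formula N 259/1141 = 22.7%, the organic mix 529/1905 = 27.8% → the organic mix
Clay: Formula N 348/676 = 51.5%, the organic mix 421/669 = 62.9% → the organic mix
Overall: Formula N 837/2127 = 39.4%, the organic mix 1572/3337 = 47.1% → the organic mix
The organic mix wins overall and in every soil group — no reversal.

Yes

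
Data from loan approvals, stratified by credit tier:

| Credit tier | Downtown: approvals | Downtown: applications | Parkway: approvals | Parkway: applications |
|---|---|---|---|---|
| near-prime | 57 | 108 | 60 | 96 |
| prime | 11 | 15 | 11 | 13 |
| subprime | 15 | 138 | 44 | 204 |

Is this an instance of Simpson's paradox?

No

Near-prime: Downtown 57/108 = 52.8%, Parkway 60/96 = 62.5% → Parkway
Prime: Downtown 11/15 = 73.3%, Parkway 11/13 = 84.6% → Parkway
Subprime: Downtown 15/138 = 10.9%, Parkway 44/204 = 21.6% → Parkway
Overall: Downtown 83/261 = 31.8%, Parkway 115/313 = 36.7% → Parkway
Parkway wins overall and in every credit group — no reversal.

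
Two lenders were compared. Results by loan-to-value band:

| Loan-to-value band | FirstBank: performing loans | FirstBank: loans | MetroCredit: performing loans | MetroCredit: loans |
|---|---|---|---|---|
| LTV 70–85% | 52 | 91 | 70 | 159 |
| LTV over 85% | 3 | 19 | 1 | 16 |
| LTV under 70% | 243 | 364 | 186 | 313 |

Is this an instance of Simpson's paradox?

LTV 70–85%: FirstBank 52/91 = 57.1%, MetroCredit 70/159 = 44.0% → FirstBank
LTV over 85%: FirstBank 3/19 = 15.8%, MetroCredit 1/16 = 6.2% → FirstBank
LTV under 70%: FirstBank 243/364 = 66.8%, MetroCredit 186/313 = 59.4% → FirstBank
Overall: FirstBank 298/474 = 62.9%, MetroCredit 257/488 = 52.7% → FirstBank
FirstBank wins overall and in every loan-to-value group — no reversal.

No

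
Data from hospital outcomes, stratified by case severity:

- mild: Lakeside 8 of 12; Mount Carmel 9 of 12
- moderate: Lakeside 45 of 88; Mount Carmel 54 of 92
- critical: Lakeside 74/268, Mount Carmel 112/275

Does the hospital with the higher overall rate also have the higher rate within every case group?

Mild: Lakeside 8/12 = 66.7%, Mount Carmel 9/12 = 75.0% → Mount Carmel
Moderate: Lakeside 45/88 = 51.1%, Mount Carmel 54/92 = 58.7% → Mount Carmel
Critical: Lakeside 74/268 = 27.6%, Mount Carmel 112/275 = 40.7% → Mount Carmel
Overall: Lakeside 127/368 = 34.5%, Mount Carmel 175/379 = 46.2% → Mount Carmel
Mount Carmel wins overall and in every case group — no reversal.

Yes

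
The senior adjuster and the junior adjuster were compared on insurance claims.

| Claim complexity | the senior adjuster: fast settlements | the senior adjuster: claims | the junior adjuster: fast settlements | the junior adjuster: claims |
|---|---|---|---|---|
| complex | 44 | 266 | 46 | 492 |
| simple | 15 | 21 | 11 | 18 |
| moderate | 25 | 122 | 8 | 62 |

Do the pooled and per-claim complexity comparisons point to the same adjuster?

Complex: the senior adjuster 44/266 = 16.5%, the junior adjuster 46/492 = 9.3% → the senior adjuster
Simple: the senior adjuster 15/21 = 71.4%, the junior adjuster 11/18 = 61.1% → the senior adjuster
Moderate: the senior adjuster 25/122 = 20.5%, the junior adjuster 8/62 = 12.9% → the senior adjuster
Overall: the senior adjuster 84/409 = 20.5%, the junior adjuster 65/572 = 11.4% → the senior adjuster
The senior adjuster wins overall and in every claim group — no reversal.

Yes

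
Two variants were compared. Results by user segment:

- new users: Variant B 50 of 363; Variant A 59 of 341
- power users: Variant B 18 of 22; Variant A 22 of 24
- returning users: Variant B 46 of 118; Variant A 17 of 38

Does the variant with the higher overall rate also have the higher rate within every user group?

Yes

New users: Variant B 50/363 = 13.8%, Variant A 59/341 = 17.3% → Variant A
Power users: Variant B 18/22 = 81.8%, Variant A 22/24 = 91.7% → Variant A
Returning users: Variant B 46/118 = 39.0%, Variant A 17/38 = 44.7% → Variant A
Overall: Variant B 114/503 = 22.7%, Variant A 98/403 = 24.3% → Variant A
Variant A wins overall and in every user group — no reversal.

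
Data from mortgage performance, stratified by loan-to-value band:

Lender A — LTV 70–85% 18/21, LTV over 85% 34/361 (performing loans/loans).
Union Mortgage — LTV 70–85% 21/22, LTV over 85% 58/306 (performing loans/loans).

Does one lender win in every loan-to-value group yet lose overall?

No

LTV 70–85%: Lender A 18/21 = 85.7%, Union Mortgage 21/22 = 95.5% → Union Mortgage
LTV over 85%: Lender A 34/361 = 9.4%, Union Mortgage 58/306 = 19.0% → Union Mortgage
Overall: Lender A 52/382 = 13.6%, Union Mortgage 79/328 = 24.1% → Union Mortgage
Union Mortgage wins overall and in every loan-to-value group — no reversal.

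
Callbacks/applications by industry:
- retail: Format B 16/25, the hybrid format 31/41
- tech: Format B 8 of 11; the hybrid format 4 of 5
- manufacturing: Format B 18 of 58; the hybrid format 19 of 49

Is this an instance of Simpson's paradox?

No

Retail: Format B 16/25 = 64.0%, the hybrid format 31/41 = 75.6% → the hybrid format
Tech: Format B 8/11 = 72.7%, the hybrid format 4/5 = 80.0% → the hybrid format
Manufacturing: Format B 18/58 = 31.0%, the hybrid format 19/49 = 38.8% → the hybrid format
Overall: Format B 42/94 = 44.7%, the hybrid format 54/95 = 56.8% → the hybrid format
The hybrid format wins overall and in every industry group — no reversal.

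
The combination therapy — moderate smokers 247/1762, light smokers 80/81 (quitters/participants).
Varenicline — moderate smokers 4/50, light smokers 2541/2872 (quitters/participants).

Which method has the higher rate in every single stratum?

Moderate smokers: the combination therapy 247/1762 = 14.0%, varenicline 4/50 = 8.0% → the combination therapy
Light smokers: the combination therapy 80/81 = 98.8%, varenicline 2541/2872 = 88.5% → the combination therapy
The combination therapy has the higher rate in both groups.

the combination therapy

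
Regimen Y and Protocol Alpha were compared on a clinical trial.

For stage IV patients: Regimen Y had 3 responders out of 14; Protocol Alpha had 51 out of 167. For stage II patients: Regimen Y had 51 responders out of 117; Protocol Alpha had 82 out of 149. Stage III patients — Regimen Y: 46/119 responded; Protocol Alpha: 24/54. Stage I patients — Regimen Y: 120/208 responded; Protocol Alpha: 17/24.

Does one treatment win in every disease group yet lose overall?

Yes

Stage IV: Regimen Y 3/14 = 21.4%, Protocol Alpha 51/167 = 30.5% → Protocol Alpha
Stage II: Regimen Y 51/117 = 43.6%, Protocol Alpha 82/149 = 55.0% → Protocol Alpha
Stage III: Regimen Y 46/119 = 38.7%, Protocol Alpha 24/54 = 44.4% → Protocol Alpha
Stage I: Regimen Y 120/208 = 57.7%, Protocol Alpha 17/24 = 70.8% → Protocol Alpha
Overall: Regimen Y 220/458 = 48.0%, Protocol Alpha 174/394 = 44.2% → Regimen Y
Protocol Alpha wins each disease group but Regimen Y wins overall — the comparison reverses. Protocol Alpha's patients skew toward stage IV, which has a lower base rate.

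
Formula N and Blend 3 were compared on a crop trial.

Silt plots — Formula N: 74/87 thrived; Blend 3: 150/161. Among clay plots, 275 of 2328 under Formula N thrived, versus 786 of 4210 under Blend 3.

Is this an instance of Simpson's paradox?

No

Silt: Formula N 74/87 = 85.1%, Blend 3 150/161 = 93.2% → Blend 3
Clay: Formula N 275/2328 = 11.8%, Blend 3 786/4210 = 18.7% → Blend 3
Overall: Formula N 349/2415 = 14.5%, Blend 3 936/4371 = 21.4% → Blend 3
Blend 3 wins overall and in every soil group — no reversal.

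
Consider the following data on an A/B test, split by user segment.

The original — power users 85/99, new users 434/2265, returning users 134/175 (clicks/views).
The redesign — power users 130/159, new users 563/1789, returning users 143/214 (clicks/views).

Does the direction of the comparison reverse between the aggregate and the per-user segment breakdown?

No

Power users: the original 85/99 = 85.9%, the redesign 130/159 = 81.8% → the original
New users: the original 434/2265 = 19.2%, the redesign 563/1789 = 31.5% → the redesign
Returning users: the original 134/175 = 76.6%, the redesign 143/214 = 66.8% → the original
Overall: the original 653/2539 = 25.7%, the redesign 836/2162 = 38.7% → the redesign
Neither sweeps: the original wins 2 of 3 groups, the redesign wins 1. The redesign wins overall but not every group — no Simpson reversal.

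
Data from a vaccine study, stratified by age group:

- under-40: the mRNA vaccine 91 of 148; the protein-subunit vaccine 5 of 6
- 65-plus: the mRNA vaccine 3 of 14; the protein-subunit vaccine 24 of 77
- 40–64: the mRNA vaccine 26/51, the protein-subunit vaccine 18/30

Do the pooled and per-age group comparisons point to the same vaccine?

No

Under-40: the mRNA vaccine 91/148 = 61.5%, the protein-subunit vaccine 5/6 = 83.3% → the protein-subunit vaccine
65-plus: the mRNA vaccine 3/14 = 21.4%, the protein-subunit vaccine 24/77 = 31.2% → the protein-subunit vaccine
40–64: the mRNA vaccine 26/51 = 51.0%, the protein-subunit vaccine 18/30 = 60.0% → the protein-subunit vaccine
Overall: the mRNA vaccine 120/213 = 56.3%, the protein-subunit vaccine 47/113 = 41.6% → the mRNA vaccine
The protein-subunit vaccine wins each age group but the mRNA vaccine wins overall — the comparison reverses. The protein-subunit vaccine's recipients skew toward 65-plus, which has a lower base rate.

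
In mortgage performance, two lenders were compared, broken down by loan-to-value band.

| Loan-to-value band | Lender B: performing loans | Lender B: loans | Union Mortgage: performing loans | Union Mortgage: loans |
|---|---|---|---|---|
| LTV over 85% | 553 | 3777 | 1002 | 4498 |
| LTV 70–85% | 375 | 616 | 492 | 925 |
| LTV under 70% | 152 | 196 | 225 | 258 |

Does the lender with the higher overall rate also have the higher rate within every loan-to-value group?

LTV over 85%: Lender B 553/3777 = 14.6%, Union Mortgage 1002/4498 = 22.3% → Union Mortgage
LTV 70–85%: Lender B 375/616 = 60.9%, Union Mortgage 492/925 = 53.2% → Lender B
LTV under 70%: Lender B 152/196 = 77.6%, Union Mortgage 225/258 = 87.2% → Union Mortgage
Overall: Lender B 1080/4589 = 23.5%, Union Mortgage 1719/5681 = 30.3% → Union Mortgage
Neither sweeps: Lender B wins 1 of 3 groups, Union Mortgage wins 2. Union Mortgage wins overall but not every group — no Simpson reversal.

No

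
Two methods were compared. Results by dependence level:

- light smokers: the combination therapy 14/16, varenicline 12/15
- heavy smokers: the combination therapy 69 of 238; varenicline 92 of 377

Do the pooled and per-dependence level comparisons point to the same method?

Yes

Light smokers: the combination therapy 14/16 = 87.5%, varenicline 12/15 = 80.0% → the combination therapy
Heavy smokers: the combination therapy 69/238 = 29.0%, varenicline 92/377 = 24.4% → the combination therapy
Overall: the combination therapy 83/254 = 32.7%, varenicline 104/392 = 26.5% → the combination therapy
The combination therapy wins overall and in every dependence group — no reversal.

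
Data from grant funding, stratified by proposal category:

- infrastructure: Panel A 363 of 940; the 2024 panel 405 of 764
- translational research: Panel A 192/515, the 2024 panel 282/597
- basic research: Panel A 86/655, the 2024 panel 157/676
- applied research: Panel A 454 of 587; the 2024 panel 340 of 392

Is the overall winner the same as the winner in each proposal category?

Yes

Infrastructure: Panel A 363/940 = 38.6%, the 2024 panel 405/764 = 53.0% → the 2024 panel
Translational research: Panel A 192/515 = 37.3%, the 2024 panel 282/597 = 47.2% → the 2024 panel
Basic research: Panel A 86/655 = 13.1%, the 2024 panel 157/676 = 23.2% → the 2024 panel
Applied research: Panel A 454/587 = 77.3%, the 2024 panel 340/392 = 86.7% → the 2024 panel
Overall: Panel A 1095/2697 = 40.6%, the 2024 panel 1184/2429 = 48.7% → the 2024 panel
The 2024 panel wins overall and in every proposal group — no reversal.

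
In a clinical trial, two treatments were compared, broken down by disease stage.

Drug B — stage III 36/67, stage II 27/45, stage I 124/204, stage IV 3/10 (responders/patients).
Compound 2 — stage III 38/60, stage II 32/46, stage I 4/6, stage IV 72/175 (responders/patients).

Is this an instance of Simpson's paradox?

Yes

Stage III: Drug B 36/67 = 53.7%, Compound 2 38/60 = 63.3% → Compound 2
Stage II: Drug B 27/45 = 60.0%, Compound 2 32/46 = 69.6% → Compound 2
Stage I: Drug B 124/204 = 60.8%, Compound 2 4/6 = 66.7% → Compound 2
Stage IV: Drug B 3/10 = 30.0%, Compound 2 72/175 = 41.1% → Compound 2
Overall: Drug B 190/326 = 58.3%, Compound 2 146/287 = 50.9% → Drug B
Compound 2 wins each disease group but Drug B wins overall — the comparison reverses. Compound 2's patients skew toward stage IV, which has a lower base rate.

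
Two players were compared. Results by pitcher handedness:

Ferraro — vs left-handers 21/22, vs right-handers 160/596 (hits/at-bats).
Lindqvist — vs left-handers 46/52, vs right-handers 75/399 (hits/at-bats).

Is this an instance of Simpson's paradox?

Vs left-handers: Ferraro 21/22 = 95.5%, Lindqvist 46/52 = 88.5% → Ferraro
Vs right-handers: Ferraro 160/596 = 26.8%, Lindqvist 75/399 = 18.8% → Ferraro
Overall: Ferraro 181/618 = 29.3%, Lindqvist 121/451 = 26.8% → Ferraro
Ferraro wins overall and in every pitcher group — no reversal.

No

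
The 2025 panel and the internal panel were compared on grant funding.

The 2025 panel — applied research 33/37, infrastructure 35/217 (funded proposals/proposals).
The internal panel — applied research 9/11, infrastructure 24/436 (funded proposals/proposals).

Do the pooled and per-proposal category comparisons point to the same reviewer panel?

Applied research: the 2025 panel 33/37 = 89.2%, the internal panel 9/11 = 81.8% → the 2025 panel
Infrastructure: the 2025 panel 35/217 = 16.1%, the internal panel 24/436 = 5.5% → the 2025 panel
Overall: the 2025 panel 68/254 = 26.8%, the internal panel 33/447 = 7.4% → the 2025 panel
The 2025 panel wins overall and in every proposal group — no reversal.

Yes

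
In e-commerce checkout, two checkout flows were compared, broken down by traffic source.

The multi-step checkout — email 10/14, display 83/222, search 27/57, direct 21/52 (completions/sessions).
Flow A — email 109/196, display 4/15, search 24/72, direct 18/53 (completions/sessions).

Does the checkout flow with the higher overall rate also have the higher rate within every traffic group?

No

Email: the multi-step checkout 10/14 = 71.4%, Flow A 109/196 = 55.6% → the multi-step checkout
Display: the multi-step checkout 83/222 = 37.4%, Flow A 4/15 = 26.7% → the multi-step checkout
Search: the multi-step checkout 27/57 = 47.4%, Flow A 24/72 = 33.3% → the multi-step checkout
Direct: the multi-step checkout 21/52 = 40.4%, Flow A 18/53 = 34.0% → the multi-step checkout
Overall: the multi-step checkout 141/345 = 40.9%, Flow A 155/336 = 46.1% → Flow A
The multi-step checkout wins each traffic group but Flow A wins overall — the comparison reverses. The multi-step checkout's sessions skew toward display, which has a lower base rate.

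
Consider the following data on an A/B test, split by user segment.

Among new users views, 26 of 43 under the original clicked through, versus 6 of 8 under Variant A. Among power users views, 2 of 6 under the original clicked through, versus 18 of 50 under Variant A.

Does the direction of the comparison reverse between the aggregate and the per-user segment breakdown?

Yes

New users: the original 26/43 = 60.5%, Variant A 6/8 = 75.0% → Variant A
Power users: the original 2/6 = 33.3%, Variant A 18/50 = 36.0% → Variant A
Overall: the original 28/49 = 57.1%, Variant A 24/58 = 41.4% → the original
Variant A wins each user group but the original wins overall — the comparison reverses. Variant A's views skew toward power users, which has a lower base rate.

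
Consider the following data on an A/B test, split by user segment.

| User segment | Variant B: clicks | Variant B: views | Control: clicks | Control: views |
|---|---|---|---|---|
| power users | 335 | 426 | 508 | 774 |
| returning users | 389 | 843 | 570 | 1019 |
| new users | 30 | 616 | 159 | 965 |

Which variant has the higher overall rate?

Control

Power users: Variant B 335/426 = 78.6%, Control 508/774 = 65.6% → Variant B
Returning users: Variant B 389/843 = 46.1%, Control 570/1019 = 55.9% → Control
New users: Variant B 30/616 = 4.9%, Control 159/965 = 16.5% → Control
Overall: Variant B 754/1885 = 40.0%, Control 1237/2758 = 44.9% → Control
(Neither sweeps every user group, but Control has the higher pooled rate.)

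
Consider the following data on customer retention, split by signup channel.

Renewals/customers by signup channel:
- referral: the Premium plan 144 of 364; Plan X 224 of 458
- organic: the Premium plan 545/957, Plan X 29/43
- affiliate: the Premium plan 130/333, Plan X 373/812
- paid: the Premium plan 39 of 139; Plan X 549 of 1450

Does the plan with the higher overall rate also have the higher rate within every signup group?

Referral: the Premium plan 144/364 = 39.6%, Plan X 224/458 = 48.9% → Plan X
Organic: the Premium plan 545/957 = 56.9%, Plan X 29/43 = 67.4% → Plan X
Affiliate: the Premium plan 130/333 = 39.0%, Plan X 373/812 = 45.9% → Plan X
Paid: the Premium plan 39/139 = 28.1%, Plan X 549/1450 = 37.9% → Plan X
Overall: the Premium plan 858/1793 = 47.9%, Plan X 1175/2763 = 42.5% → the Premium plan
Plan X wins each signup group but the Premium plan wins overall — the comparison reverses. Plan X's customers skew toward paid, which has a lower base rate.

No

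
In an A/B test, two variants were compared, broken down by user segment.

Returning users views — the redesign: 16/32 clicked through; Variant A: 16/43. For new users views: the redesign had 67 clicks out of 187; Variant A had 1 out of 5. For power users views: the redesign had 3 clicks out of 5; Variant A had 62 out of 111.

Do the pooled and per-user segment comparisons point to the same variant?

Returning users: the redesign 16/32 = 50.0%, Variant A 16/43 = 37.2% → the redesign
New users: the redesign 67/187 = 35.8%, Variant A 1/5 = 20.0% → the redesign
Power users: the redesign 3/5 = 60.0%, Variant A 62/111 = 55.9% → the redesign
Overall: the redesign 86/224 = 38.4%, Variant A 79/159 = 49.7% → Variant A
The redesign wins each user group but Variant A wins overall — the comparison reverses. The redesign's views skew toward new users, which has a lower base rate.

No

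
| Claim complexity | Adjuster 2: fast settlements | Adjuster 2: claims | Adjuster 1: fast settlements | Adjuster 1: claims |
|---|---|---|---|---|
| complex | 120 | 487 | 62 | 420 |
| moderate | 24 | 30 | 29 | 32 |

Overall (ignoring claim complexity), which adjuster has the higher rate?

Complex: Adjuster 2 120/487 = 24.6%, Adjuster 1 62/420 = 14.8% → Adjuster 2
Moderate: Adjuster 2 24/30 = 80.0%, Adjuster 1 29/32 = 90.6% → Adjuster 1
Overall: Adjuster 2 144/517 = 27.9%, Adjuster 1 91/452 = 20.1% → Adjuster 2
(Neither sweeps every claim group, but Adjuster 2 has the higher pooled rate.)

Adjuster 2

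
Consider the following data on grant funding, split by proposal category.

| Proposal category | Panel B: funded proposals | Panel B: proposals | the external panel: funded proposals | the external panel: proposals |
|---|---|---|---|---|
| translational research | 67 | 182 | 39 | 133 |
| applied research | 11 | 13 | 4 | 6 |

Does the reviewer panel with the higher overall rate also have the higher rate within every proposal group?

Translational research: Panel B 67/182 = 36.8%, the external panel 39/133 = 29.3% → Panel B
Applied research: Panel B 11/13 = 84.6%, the external panel 4/6 = 66.7% → Panel B
Overall: Panel B 78/195 = 40.0%, the external panel 43/139 = 30.9% → Panel B
Panel B wins overall and in every proposal group — no reversal.

Yes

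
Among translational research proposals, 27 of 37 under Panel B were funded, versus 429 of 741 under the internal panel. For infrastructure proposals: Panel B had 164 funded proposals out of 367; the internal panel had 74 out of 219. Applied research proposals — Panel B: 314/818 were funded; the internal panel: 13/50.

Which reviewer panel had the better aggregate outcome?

Translational research: Panel B 27/37 = 73.0%, the internal panel 429/741 = 57.9% → Panel B
Infrastructure: Panel B 164/367 = 44.7%, the internal panel 74/219 = 33.8% → Panel B
Applied research: Panel B 314/818 = 38.4%, the internal panel 13/50 = 26.0% → Panel B
Overall: Panel B 505/1222 = 41.3%, the internal panel 516/1010 = 51.1% → the internal panel
(Panel B wins every proposal group but the internal panel wins overall — Panel B's proposals skew toward the low-rate applied research group.)

the internal panel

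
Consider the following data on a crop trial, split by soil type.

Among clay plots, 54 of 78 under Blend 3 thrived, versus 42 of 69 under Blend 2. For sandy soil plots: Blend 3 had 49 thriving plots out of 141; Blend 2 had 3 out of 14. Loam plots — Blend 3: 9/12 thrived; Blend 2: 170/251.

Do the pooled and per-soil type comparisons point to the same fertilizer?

Clay: Blend 3 54/78 = 69.2%, Blend 2 42/69 = 60.9% → Blend 3
Sandy soil: Blend 3 49/141 = 34.8%, Blend 2 3/14 = 21.4% → Blend 3
Loam: Blend 3 9/12 = 75.0%, Blend 2 170/251 = 67.7% → Blend 3
Overall: Blend 3 112/231 = 48.5%, Blend 2 215/334 = 64.4% → Blend 2
Blend 3 wins each soil group but Blend 2 wins overall — the comparison reverses. Blend 3's plots skew toward sandy soil, which has a lower base rate.

No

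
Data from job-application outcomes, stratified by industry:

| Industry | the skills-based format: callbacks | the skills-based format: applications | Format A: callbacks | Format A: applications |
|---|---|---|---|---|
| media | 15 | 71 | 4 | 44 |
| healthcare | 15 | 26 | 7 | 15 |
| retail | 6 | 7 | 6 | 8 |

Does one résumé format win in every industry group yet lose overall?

Media: the skills-based format 15/71 = 21.1%, Format A 4/44 = 9.1% → the skills-based format
Healthcare: the skills-based format 15/26 = 57.7%, Format A 7/15 = 46.7% → the skills-based format
Retail: the skills-based format 6/7 = 85.7%, Format A 6/8 = 75.0% → the skills-based format
Overall: the skills-based format 36/104 = 34.6%, Format A 17/67 = 25.4% → the skills-based format
The skills-based format wins overall and in every industry group — no reversal.

No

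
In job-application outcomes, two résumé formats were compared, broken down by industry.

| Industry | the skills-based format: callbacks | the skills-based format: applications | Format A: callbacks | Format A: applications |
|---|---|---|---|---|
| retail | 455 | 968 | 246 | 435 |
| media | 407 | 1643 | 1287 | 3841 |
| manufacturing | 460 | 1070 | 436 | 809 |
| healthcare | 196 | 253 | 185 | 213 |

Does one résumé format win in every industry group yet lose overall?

Retail: the skills-based format 455/968 = 47.0%, Format A 246/435 = 56.6% → Format A
Media: the skills-based format 407/1643 = 24.8%, Format A 1287/3841 = 33.5% → Format A
Manufacturing: the skills-based format 460/1070 = 43.0%, Format A 436/809 = 53.9% → Format A
Healthcare: the skills-based format 196/253 = 77.5%, Format A 185/213 = 86.9% → Format A
Overall: the skills-based format 1518/3934 = 38.6%, Format A 2154/5298 = 40.7% → Format A
Format A wins overall and in every industry group — no reversal.

No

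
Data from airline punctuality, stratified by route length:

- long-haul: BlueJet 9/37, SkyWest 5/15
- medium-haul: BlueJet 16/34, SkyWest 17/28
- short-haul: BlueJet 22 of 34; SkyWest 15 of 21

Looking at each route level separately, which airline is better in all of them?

SkyWest

Long-haul: BlueJet 9/37 = 24.3%, SkyWest 5/15 = 33.3% → SkyWest
Medium-haul: BlueJet 16/34 = 47.1%, SkyWest 17/28 = 60.7% → SkyWest
Short-haul: BlueJet 22/34 = 64.7%, SkyWest 15/21 = 71.4% → SkyWest
SkyWest has the higher rate in all 3 groups.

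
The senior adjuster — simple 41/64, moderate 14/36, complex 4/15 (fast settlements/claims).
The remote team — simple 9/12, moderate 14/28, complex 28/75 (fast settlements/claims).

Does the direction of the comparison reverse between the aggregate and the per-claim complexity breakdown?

Yes

Simple: the senior adjuster 41/64 = 64.1%, the remote team 9/12 = 75.0% → the remote team
Moderate: the senior adjuster 14/36 = 38.9%, the remote team 14/28 = 50.0% → the remote team
Complex: the senior adjuster 4/15 = 26.7%, the remote team 28/75 = 37.3% → the remote team
Overall: the senior adjuster 59/115 = 51.3%, the remote team 51/115 = 44.3% → the senior adjuster
The remote team wins each claim group but the senior adjuster wins overall — the comparison reverses. The remote team's claims skew toward complex, which has a lower base rate.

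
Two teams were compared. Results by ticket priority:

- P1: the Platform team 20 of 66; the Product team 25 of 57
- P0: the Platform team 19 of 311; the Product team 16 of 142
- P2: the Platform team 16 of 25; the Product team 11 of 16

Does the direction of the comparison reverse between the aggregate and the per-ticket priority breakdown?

No

P1: the Platform team 20/66 = 30.3%, the Product team 25/57 = 43.9% → the Product team
P0: the Platform team 19/311 = 6.1%, the Product team 16/142 = 11.3% → the Product team
P2: the Platform team 16/25 = 64.0%, the Product team 11/16 = 68.8% → the Product team
Overall: the Platform team 55/402 = 13.7%, the Product team 52/215 = 24.2% → the Product team
The Product team wins overall and in every ticket group — no reversal.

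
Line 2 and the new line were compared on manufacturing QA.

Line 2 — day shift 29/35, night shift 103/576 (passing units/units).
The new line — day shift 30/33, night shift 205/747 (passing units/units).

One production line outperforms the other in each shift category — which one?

the new line

Day shift: Line 2 29/35 = 82.9%, the new line 30/33 = 90.9% → the new line
Night shift: Line 2 103/576 = 17.9%, the new line 205/747 = 27.4% → the new line
The new line has the higher rate in both groups.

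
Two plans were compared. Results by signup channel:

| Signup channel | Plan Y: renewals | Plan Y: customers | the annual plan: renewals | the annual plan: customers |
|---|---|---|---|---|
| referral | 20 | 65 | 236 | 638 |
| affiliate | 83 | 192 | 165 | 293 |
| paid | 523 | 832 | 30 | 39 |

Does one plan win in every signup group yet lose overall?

Referral: Plan Y 20/65 = 30.8%, the annual plan 236/638 = 37.0% → the annual plan
Affiliate: Plan Y 83/192 = 43.2%, the annual plan 165/293 = 56.3% → the annual plan
Paid: Plan Y 523/832 = 62.9%, the annual plan 30/39 = 76.9% → the annual plan
Overall: Plan Y 626/1089 = 57.5%, the annual plan 431/970 = 44.4% → Plan Y
The annual plan wins each signup group but Plan Y wins overall — the comparison reverses. The annual plan's customers skew toward referral, which has a lower base rate.

Yes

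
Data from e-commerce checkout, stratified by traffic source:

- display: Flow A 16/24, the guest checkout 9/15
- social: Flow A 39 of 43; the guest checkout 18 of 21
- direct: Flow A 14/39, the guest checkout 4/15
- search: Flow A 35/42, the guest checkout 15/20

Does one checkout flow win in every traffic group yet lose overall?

No

Display: Flow A 16/24 = 66.7%, the guest checkout 9/15 = 60.0% → Flow A
Social: Flow A 39/43 = 90.7%, the guest checkout 18/21 = 85.7% → Flow A
Direct: Flow A 14/39 = 35.9%, the guest checkout 4/15 = 26.7% → Flow A
Search: Flow A 35/42 = 83.3%, the guest checkout 15/20 = 75.0% → Flow A
Overall: Flow A 104/148 = 70.3%, the guest checkout 46/71 = 64.8% → Flow A
Flow A wins overall and in every traffic group — no reversal.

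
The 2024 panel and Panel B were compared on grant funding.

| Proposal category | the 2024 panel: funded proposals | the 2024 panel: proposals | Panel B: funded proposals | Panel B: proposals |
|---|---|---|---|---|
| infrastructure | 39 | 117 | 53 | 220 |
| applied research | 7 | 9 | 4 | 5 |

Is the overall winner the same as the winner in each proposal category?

No

Infrastructure: the 2024 panel 39/117 = 33.3%, Panel B 53/220 = 24.1% → the 2024 panel
Applied research: the 2024 panel 7/9 = 77.8%, Panel B 4/5 = 80.0% → Panel B
Overall: the 2024 panel 46/126 = 36.5%, Panel B 57/225 = 25.3% → the 2024 panel
Neither sweeps: the 2024 panel wins 1 of 2 groups, Panel B wins 1. The 2024 panel wins overall but not every group — no Simpson reversal.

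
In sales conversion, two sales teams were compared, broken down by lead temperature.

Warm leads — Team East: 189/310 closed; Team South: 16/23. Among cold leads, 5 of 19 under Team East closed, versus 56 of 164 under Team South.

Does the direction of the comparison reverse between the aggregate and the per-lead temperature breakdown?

Yes

Warm: Team East 189/310 = 61.0%, Team South 16/23 = 69.6% → Team South
Cold: Team East 5/19 = 26.3%, Team South 56/164 = 34.1% → Team South
Overall: Team East 194/329 = 59.0%, Team South 72/187 = 38.5% → Team East
Team South wins each lead group but Team East wins overall — the comparison reverses. Team South's leads skew toward cold, which has a lower base rate.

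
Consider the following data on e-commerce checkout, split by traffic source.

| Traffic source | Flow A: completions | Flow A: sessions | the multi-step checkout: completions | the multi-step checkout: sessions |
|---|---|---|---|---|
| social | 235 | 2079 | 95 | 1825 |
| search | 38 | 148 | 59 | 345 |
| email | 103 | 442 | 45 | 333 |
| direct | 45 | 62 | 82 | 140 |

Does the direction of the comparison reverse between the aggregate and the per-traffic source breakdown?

Social: Flow A 235/2079 = 11.3%, the multi-step checkout 95/1825 = 5.2% → Flow A
Search: Flow A 38/148 = 25.7%, the multi-step checkout 59/345 = 17.1% → Flow A
Email: Flow A 103/442 = 23.3%, the multi-step checkout 45/333 = 13.5% → Flow A
Direct: Flow A 45/62 = 72.6%, the multi-step checkout 82/140 = 58.6% → Flow A
Overall: Flow A 421/2731 = 15.4%, the multi-step checkout 281/2643 = 10.6% → Flow A
Flow A wins overall and in every traffic group — no reversal.

No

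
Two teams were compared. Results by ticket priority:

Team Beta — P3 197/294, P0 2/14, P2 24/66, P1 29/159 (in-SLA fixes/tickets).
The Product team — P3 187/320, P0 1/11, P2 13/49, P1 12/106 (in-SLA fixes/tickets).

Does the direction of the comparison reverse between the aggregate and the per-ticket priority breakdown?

No

P3: Team Beta 197/294 = 67.0%, the Product team 187/320 = 58.4% → Team Beta
P0: Team Beta 2/14 = 14.3%, the Product team 1/11 = 9.1% → Team Beta
P2: Team Beta 24/66 = 36.4%, the Product team 13/49 = 26.5% → Team Beta
P1: Team Beta 29/159 = 18.2%, the Product team 12/106 = 11.3% → Team Beta
Overall: Team Beta 252/533 = 47.3%, the Product team 213/486 = 43.8% → Team Beta
Team Beta wins overall and in every ticket group — no reversal.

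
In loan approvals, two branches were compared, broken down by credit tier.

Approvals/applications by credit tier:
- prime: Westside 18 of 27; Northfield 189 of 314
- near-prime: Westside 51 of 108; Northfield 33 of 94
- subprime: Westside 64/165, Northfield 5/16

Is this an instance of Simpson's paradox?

Yes

Prime: Westside 18/27 = 66.7%, Northfield 189/314 = 60.2% → Westside
Near-prime: Westside 51/108 = 47.2%, Northfield 33/94 = 35.1% → Westside
Subprime: Westside 64/165 = 38.8%, Northfield 5/16 = 31.2% → Westside
Overall: Westside 133/300 = 44.3%, Northfield 227/424 = 53.5% → Northfield
Westside wins each credit group but Northfield wins overall — the comparison reverses. Westside's applications skew toward subprime, which has a lower base rate.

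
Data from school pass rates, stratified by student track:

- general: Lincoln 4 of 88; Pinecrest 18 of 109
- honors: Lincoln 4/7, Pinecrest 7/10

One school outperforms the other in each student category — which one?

General: Lincoln 4/88 = 4.5%, Pinecrest 18/109 = 16.5% → Pinecrest
Honors: Lincoln 4/7 = 57.1%, Pinecrest 7/10 = 70.0% → Pinecrest
Pinecrest has the higher rate in both groups.

Pinecrest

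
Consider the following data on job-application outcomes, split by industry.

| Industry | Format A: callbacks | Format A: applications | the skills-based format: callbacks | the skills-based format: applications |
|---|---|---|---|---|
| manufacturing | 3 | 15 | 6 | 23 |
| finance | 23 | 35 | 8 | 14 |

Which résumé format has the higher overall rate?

Manufacturing: Format A 3/15 = 20.0%, the skills-based format 6/23 = 26.1% → the skills-based format
Finance: Format A 23/35 = 65.7%, the skills-based format 8/14 = 57.1% → Format A
Overall: Format A 26/50 = 52.0%, the skills-based format 14/37 = 37.8% → Format A
(Neither sweeps every industry group, but Format A has the higher pooled rate.)

Format A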